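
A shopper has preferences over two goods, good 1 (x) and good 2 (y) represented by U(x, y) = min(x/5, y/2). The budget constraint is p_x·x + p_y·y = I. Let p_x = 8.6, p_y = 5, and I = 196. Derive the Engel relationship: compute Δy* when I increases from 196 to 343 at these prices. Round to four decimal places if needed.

Leontief preferences: the optimum is at the kink where x/5 = y/2, i.e. y = (2/5)·x.
Budget: p_x·x + p_y·(2/5)·x = I, so (5·p_x + 2·p_y)·x = 5·I.
Demand: x*(p_x,p_y,I) = 5·I/(5·p_x + 2·p_y), y* = 2·I/(5·p_x + 2·p_y).
Here 5·8.6 + 2·5 = 53, giving y* = 7.3962.
At I' = 343: y* = 12.9434. Change: 12.9434 − 7.3962 = 5.5472.

Δy* = 5.5472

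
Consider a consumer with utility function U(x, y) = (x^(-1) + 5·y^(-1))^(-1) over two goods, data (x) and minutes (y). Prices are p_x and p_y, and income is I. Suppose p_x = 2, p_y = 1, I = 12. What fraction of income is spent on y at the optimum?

share on y = 0.6126

From the CES first-order condition, (1/5)·(y/x)^(2) = p_x/p_y.
Hence y/x = (5·p_x/p_y)^(1/(2)), i.e. raised to the 0.5 power.
Substitute y = (y/x)·x into the budget: x* = I/(p_x + p_y·(y/x)).
Numerically y/x = 3.162278, so x* = 12/(2 + 1·3.162278) = 2.3246 and y* = 3.162278·2.3246 = 7.3509.
Expenditure on y: 1·7.3509 = 7.3509; share = 0.6126.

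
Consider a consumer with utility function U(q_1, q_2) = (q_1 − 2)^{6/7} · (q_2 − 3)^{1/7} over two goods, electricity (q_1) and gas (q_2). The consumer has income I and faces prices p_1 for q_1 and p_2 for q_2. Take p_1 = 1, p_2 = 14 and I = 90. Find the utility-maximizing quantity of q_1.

q_1* = 41.4286

Discretionary income = 90 − 2·1 − 3·14 = 46; q_1* = 2 + 6/7·46/1 = 41.4286.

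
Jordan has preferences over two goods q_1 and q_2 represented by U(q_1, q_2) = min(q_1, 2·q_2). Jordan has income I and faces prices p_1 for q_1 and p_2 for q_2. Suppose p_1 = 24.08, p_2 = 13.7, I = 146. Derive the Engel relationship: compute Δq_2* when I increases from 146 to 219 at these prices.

Δq_2* = 1.1801

Demand: q_1*(p_1,p_2,I) = 2·I/(2·p_1 + p_2), q_2* = I/(2·p_1 + p_2).
Here 2·24.08 + 13.7 = 61.86, giving q_2* = 2.3602.
At I' = 219: q_2* = 3.5403. Change: 3.5403 − 2.3602 = 1.1801.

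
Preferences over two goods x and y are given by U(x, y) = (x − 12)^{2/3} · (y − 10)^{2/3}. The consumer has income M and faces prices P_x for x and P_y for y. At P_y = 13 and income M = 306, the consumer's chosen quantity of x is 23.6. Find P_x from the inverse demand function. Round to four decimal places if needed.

This is Cobb-Douglas in (x−12, y−10): tangency gives 2/3·P_y·(y−10) = 2/3·P_x·(x−12).
After buying the subsistence bundle (12, 10), a share 0.5 of the remaining income goes to x: x* = 12 + 0.5·(M − 12P_x − 10P_y)/P_x.
Set x* = 23.6 in the demand function and solve for P_x: P_x = 5.

P_x = 5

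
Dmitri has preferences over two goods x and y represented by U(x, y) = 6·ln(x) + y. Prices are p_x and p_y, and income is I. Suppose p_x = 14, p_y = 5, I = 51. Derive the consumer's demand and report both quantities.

So x*(p_x,p_y) = 6·p_y/p_x, independent of income; and y* = (I − 6·p_y)/p_y.
At the given prices: x* = 6·5/14 = 2.1429, and y* = 4.2.

x* = 2.1429, y* = 4.2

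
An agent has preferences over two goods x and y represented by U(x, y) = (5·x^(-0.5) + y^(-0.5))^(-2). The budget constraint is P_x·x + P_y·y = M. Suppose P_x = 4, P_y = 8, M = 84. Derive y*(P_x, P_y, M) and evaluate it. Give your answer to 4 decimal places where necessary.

y* = 3.1619

MRS = MU_x/MU_y = 5·(y/x)^(1.5). Set equal to P_x/P_y.
Hence y/x = ((1/5)·P_x/P_y)^(1/(1.5)), i.e. raised to the 2/3 power.
Substitute y = (y/x)·x into the budget: x* = M/(P_x + P_y·(y/x)).
Numerically y/x = 0.215443, so x* = 84/(4 + 8·0.215443) = 14.6762 and y* = 0.215443·14.6762 = 3.1619.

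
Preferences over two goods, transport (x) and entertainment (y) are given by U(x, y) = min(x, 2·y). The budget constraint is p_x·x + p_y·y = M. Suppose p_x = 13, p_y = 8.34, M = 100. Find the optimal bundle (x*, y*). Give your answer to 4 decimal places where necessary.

x* = 5.8241, y* = 2.9121

Leontief preferences: the optimum is at the kink where x/2 = y/1, i.e. y = (1/2)·x.
Budget: p_x·x + p_y·(1/2)·x = M, so (2·p_x + p_y)·x = 2·M.
Demand: x*(p_x,p_y,M) = 2·M/(2·p_x + p_y), y* = M/(2·p_x + p_y).
Here 2·13 + 8.34 = 34.34, giving x* = 5.8241 and y* = 2.9121.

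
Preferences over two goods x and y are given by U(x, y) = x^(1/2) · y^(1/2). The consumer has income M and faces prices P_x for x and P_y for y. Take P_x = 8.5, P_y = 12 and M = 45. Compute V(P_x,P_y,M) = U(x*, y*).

MU_x/MU_y = (0.5·y)/(0.5·x); tangency sets this equal to P_x/P_y.
Rearranging, P_y·y = P_x·x. Substituting into the budget gives P_x·x·(1 + 1) = M.
Demand: x*(P_x,P_y,M) = 0.5·M/P_x and y* = 0.5·M/P_y.
At P_x=8.5, P_y=12, M=45: x* = 0.5·45/8.5 = 2.6471, y* = 1.875.
Utility at the optimum: U(2.6471, 1.875) = 2.2278.

V = 2.2278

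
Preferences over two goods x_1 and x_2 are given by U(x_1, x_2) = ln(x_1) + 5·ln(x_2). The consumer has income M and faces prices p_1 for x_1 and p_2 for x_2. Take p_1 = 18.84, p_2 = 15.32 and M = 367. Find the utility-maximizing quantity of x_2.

x_2* = 19.963

Demand: x_1*(p_1,p_2,M) = 1/6·M/p_1 and x_2* = 5/6·M/p_2.
At p_1=18.84, p_2=15.32, M=367: x_2* = 5/6·367/15.32 = 19.963.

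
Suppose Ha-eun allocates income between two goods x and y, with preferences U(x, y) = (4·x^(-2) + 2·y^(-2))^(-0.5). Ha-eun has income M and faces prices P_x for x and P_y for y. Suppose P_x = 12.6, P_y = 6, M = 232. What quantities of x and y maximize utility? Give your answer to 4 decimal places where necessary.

MRS = MU_x/MU_y = 2·(y/x)^(3). Set equal to P_x/P_y.
Hence y/x = ((1/2)·P_x/P_y)^(1/(3)), i.e. raised to the 1/3 power.
Substitute y = (y/x)·x into the budget: x* = M/(P_x + P_y·(y/x)).
Numerically y/x = 1.016396, so x* = 232/(12.6 + 6·1.016396) = 12.4075 and y* = 1.016396·12.4075 = 12.6109.

x* = 12.4075, y* = 12.6109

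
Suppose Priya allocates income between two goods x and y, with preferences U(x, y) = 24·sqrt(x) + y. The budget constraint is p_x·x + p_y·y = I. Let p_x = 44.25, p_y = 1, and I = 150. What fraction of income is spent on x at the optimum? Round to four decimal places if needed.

share on x = 0.0217

Set MRS = p_x/p_y: 12·x^(−1/2) = p_x/p_y.
Solve: √x = 12·p_y/p_x, so x*(p_x,p_y) = (12·p_y/p_x)², and y* = (I − p_x·x*)/p_y.
Plugging in: x* = (12·1/44.25)² = 0.0735, y* = 146.7458.
Expenditure on x: 44.25·0.0735 = 3.2542; share = 0.0217.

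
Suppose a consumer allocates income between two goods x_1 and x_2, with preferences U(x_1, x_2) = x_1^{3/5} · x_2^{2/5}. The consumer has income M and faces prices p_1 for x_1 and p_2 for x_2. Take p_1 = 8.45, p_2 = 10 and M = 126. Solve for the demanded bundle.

x_1* = 8.9467, x_2* = 5.04

Demand: x_1*(p_1,p_2,M) = 0.6·M/p_1 and x_2* = 0.4·M/p_2.
At p_1=8.45, p_2=10, M=126: x_1* = 0.6·126/8.45 = 8.9467, x_2* = 5.04.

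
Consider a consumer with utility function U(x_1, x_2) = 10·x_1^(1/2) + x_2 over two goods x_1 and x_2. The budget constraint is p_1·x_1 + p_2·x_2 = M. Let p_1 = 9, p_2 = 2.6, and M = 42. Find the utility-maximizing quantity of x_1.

Utility is quasi-linear in x_2; the FOC for x_1 is 5/√x_1 = p_1/p_2.
Solve: √x_1 = 5·p_2/p_1, so x_1*(p_1,p_2) = (5·p_2/p_1)², and x_2* = (M − p_1·x_1*)/p_2.
Plugging in: x_1* = (5·2.6/9)² = 2.0864.

x_1* = 2.0864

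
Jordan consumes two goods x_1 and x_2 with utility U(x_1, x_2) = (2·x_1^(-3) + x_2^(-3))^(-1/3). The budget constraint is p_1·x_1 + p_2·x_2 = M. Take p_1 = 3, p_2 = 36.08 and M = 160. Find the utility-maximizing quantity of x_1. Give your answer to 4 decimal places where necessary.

From the CES first-order condition, 2·(x_2/x_1)^(4) = p_1/p_2.
Hence x_2/x_1 = ((1/2)·p_1/p_2)^(1/(4)), i.e. raised to the 0.25 power.
Substitute x_2 = (x_2/x_1)·x_1 into the budget: x_1* = M/(p_1 + p_2·(x_2/x_1)).
Numerically x_2/x_1 = 0.45155, so x_1* = 160/(3 + 36.08·0.45155) = 8.2936.

x_1* = 8.2936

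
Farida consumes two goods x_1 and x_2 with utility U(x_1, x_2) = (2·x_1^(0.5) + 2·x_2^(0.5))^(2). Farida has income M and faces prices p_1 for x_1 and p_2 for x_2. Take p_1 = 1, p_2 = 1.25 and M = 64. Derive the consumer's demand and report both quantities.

x_1* = 35.5556, x_2* = 22.7556

Substitute x_2 = (x_2/x_1)·x_1 into the budget: x_1* = M/(p_1 + p_2·(x_2/x_1)).
Numerically x_2/x_1 = 0.64, so x_1* = 64/(1 + 1.25·0.64) = 35.5556 and x_2* = 0.64·35.5556 = 22.7556.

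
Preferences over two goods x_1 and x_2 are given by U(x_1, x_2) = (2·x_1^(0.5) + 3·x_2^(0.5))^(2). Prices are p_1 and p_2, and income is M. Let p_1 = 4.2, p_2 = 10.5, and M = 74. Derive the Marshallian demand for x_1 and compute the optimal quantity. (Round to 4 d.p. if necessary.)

x_1* = 9.2732

From the CES first-order condition, (2/3)·(x_2/x_1)^(0.5) = p_1/p_2.
Solve for the ratio: x_2/x_1 = [(3/2)·p_1/p_2]^(2).
With the ratio pinned down, the budget gives x_1* = M/(p_1 + p_2·(x_2/x_1)) and x_2* = (x_2/x_1)·x_1*.
Numerically x_2/x_1 = 0.36, so x_1* = 74/(4.2 + 10.5·0.36) = 9.2732.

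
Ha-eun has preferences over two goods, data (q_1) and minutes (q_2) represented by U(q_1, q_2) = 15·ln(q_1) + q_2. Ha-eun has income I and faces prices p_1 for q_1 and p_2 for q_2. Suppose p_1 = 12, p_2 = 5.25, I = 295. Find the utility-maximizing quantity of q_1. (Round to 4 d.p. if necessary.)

q_1* = 6.5625

Set MRS = p_1/p_2: (15/q_1)/1 = p_1/p_2.
So q_1*(p_1,p_2) = 15·p_2/p_1, independent of income; and q_2* = (I − 15·p_2)/p_2.
At the given prices: q_1* = 15·5.25/12 = 6.5625.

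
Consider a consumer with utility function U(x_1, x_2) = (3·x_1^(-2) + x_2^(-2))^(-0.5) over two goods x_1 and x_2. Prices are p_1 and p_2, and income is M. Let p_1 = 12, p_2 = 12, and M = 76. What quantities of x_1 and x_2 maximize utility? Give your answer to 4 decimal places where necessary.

From the CES first-order condition, 3·(x_2/x_1)^(3) = p_1/p_2.
Solve for the ratio: x_2/x_1 = [(1/3)·p_1/p_2]^(1/3).
Substitute x_2 = (x_2/x_1)·x_1 into the budget: x_1* = M/(p_1 + p_2·(x_2/x_1)).
Numerically x_2/x_1 = 0.693361, so x_1* = 76/(12 + 12·0.693361) = 3.7401 and x_2* = 0.693361·3.7401 = 2.5932.

x_1* = 3.7401, x_2* = 2.5932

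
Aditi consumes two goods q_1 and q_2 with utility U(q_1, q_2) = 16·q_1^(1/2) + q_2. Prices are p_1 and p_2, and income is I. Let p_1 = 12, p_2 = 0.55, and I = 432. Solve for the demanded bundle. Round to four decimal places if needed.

q_1* = 0.1344, q_2* = 782.5212

MU_q_1 = 8/√q_1, MU_q_2 = 1. Tangency: 8/√q_1 = p_1/p_2.
Thus q_1* = (8·p_2/p_1)² — independent of I — with the rest of income spent on q_2.
Plugging in: q_1* = (8·0.55/12)² = 0.1344, q_2* = 782.5212.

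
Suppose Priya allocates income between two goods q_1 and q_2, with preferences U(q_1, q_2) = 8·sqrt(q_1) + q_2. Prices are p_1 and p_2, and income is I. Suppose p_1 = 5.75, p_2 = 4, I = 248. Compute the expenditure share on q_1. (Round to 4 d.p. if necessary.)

share on q_1 = 0.1795

Set MRS = p_1/p_2: 4·q_1^(−1/2) = p_1/p_2.
Solve: √q_1 = 4·p_2/p_1, so q_1*(p_1,p_2) = (4·p_2/p_1)², and q_2* = (I − p_1·q_1*)/p_2.
Plugging in: q_1* = (4·4/5.75)² = 7.7429, q_2* = 50.8696.
Expenditure on q_1: 5.75·7.7429 = 44.5217; share = 0.1795.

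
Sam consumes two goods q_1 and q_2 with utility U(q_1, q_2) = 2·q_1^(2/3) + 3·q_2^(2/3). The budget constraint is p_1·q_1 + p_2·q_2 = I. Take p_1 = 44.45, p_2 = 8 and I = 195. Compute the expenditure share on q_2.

share on q_2 = 0.9905

Numerically q_2/q_1 = 578.920745, so q_1* = 195/(44.45 + 8·578.920745) = 0.0417 and q_2* = 578.920745·0.0417 = 24.1433.
Expenditure on q_2: 8·24.1433 = 193.1463; share = 0.9905.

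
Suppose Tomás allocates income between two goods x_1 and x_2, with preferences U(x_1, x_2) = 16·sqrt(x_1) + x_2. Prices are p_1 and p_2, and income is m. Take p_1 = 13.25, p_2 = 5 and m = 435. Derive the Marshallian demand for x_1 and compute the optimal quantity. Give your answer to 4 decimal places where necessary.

x_1* = 9.1136

Utility is quasi-linear in x_2; the FOC for x_1 is 8/√x_1 = p_1/p_2.
Solve: √x_1 = 8·p_2/p_1, so x_1*(p_1,p_2) = (8·p_2/p_1)², and x_2* = (m − p_1·x_1*)/p_2.
Plugging in: x_1* = (8·5/13.25)² = 9.1136.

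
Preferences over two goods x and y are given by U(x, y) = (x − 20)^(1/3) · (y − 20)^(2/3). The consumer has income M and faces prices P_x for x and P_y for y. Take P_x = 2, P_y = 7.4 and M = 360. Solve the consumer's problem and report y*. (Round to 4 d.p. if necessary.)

MRS = (1/2)·(y−20)/(x−20). Tangency with P_x/P_y gives y−20 = 2·(P_x/P_y)·(x−20).
Substituting into the budget: x* = 20 + 1/3·(M − 20·P_x − 20·P_y)/P_x, and y* = 20 + 2/3·(…)/P_y.
Discretionary income = 360 − 20·2 − 20·7.4 = 172; y* = 20 + 2/3·172/7.4 = 35.4955.

y* = 35.4955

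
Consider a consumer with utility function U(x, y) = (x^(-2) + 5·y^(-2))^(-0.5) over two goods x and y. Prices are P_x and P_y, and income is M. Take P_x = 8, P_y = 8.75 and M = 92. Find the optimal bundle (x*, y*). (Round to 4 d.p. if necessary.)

From the CES first-order condition, (1/5)·(y/x)^(3) = P_x/P_y.
Solve for the ratio: y/x = [5·P_x/P_y]^(1/3).
With the ratio pinned down, the budget gives x* = M/(P_x + P_y·(y/x)) and y* = (y/x)·x*.
Numerically y/x = 1.659653, so x* = 92/(8 + 8.75·1.659653) = 4.0849 and y* = 1.659653·4.0849 = 6.7795.

x* = 4.0849, y* = 6.7795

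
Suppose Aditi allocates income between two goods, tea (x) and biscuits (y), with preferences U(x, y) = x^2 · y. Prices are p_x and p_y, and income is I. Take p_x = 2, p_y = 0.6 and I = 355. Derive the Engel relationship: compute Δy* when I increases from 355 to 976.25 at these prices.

Δy* = 345.1389

MU_x/MU_y = (2·y)/(x); tangency sets this equal to p_x/p_y.
Rearranging, p_y·y = (1/2)·p_x·x. Substituting into the budget gives p_x·x·(1 + (1/2)) = I.
Demand: x*(p_x,p_y,I) = 2/3·I/p_x and y* = 1/3·I/p_y.
At p_x=2, p_y=0.6, I=355: y* = 1/3·355/0.6 = 197.2222.
At I' = 976.25: y* = 542.3611. Change: 542.3611 − 197.2222 = 345.1389.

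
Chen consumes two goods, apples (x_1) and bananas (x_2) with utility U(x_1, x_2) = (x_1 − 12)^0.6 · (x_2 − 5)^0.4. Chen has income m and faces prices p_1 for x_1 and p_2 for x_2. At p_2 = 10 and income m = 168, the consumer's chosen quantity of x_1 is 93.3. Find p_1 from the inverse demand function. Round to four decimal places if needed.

Let x_1' = x_1−12, x_2' = x_2−5. MRS = (3/2)·x_2'/x_1' = p_1/p_2.
Substituting into the budget: x_1* = 12 + 0.6·(m − 12·p_1 − 5·p_2)/p_1, and x_2* = 5 + 0.4·(…)/p_2.
Set x_1* = 93.3 in the demand function and solve for p_1: p_1 = 0.8.

p_1 = 0.8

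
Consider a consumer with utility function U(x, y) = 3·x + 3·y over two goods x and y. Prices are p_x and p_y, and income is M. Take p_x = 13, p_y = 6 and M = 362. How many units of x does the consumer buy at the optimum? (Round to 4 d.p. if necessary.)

y gives more utility per dollar, so spend all income on y: y* = M/p_y, x* = 0.
Numerically: x* = 0, y* = 60.3333.

x* = 0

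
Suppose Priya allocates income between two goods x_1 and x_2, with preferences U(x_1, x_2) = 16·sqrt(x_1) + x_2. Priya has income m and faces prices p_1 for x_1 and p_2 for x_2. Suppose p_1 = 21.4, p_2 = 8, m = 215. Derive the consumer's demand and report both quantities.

Plugging in: x_1* = (8·8/21.4)² = 8.944, x_2* = 2.9498.

x_1* = 8.944, x_2* = 2.9498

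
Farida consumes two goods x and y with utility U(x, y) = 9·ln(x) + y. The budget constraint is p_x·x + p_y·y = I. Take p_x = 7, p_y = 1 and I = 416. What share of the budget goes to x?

share on x = 0.0216

MU_x = 9/x, MU_y = 1. Tangency: 9/x = p_x/p_y.
So x*(p_x,p_y) = 9·p_y/p_x, independent of income; and y* = (I − 9·p_y)/p_y.
At the given prices: x* = 9·1/7 = 1.2857, and y* = 407.
Expenditure on x: 7·1.2857 = 9; share = 0.0216.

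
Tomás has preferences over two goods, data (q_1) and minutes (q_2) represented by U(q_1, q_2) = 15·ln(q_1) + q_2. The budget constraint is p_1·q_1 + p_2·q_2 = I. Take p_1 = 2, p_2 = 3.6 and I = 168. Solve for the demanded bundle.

q_1* = 27, q_2* = 31.6667

Set MRS = p_1/p_2: (15/q_1)/1 = p_1/p_2.
So q_1*(p_1,p_2) = 15·p_2/p_1, independent of income; and q_2* = (I − 15·p_2)/p_2.
At the given prices: q_1* = 15·3.6/2 = 27, and q_2* = 31.6667.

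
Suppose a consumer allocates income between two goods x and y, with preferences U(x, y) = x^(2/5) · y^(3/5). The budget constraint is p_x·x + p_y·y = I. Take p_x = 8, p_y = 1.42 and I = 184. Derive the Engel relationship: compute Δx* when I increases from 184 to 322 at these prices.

Δx* = 6.9

MU_x/MU_y = (0.4·y)/(0.6·x); tangency sets this equal to p_x/p_y.
Rearranging, p_y·y = (3/2)·p_x·x. Substituting into the budget gives p_x·x·(1 + (3/2)) = I.
Demand: x*(p_x,p_y,I) = 0.4·I/p_x and y* = 0.6·I/p_y.
At p_x=8, p_y=1.42, I=184: x* = 0.4·184/8 = 9.2.
At I' = 322: x* = 16.1. Change: 16.1 − 9.2 = 6.9.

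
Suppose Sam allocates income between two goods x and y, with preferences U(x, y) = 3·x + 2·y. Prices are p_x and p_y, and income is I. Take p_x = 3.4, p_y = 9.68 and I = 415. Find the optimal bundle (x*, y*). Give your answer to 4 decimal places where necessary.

x* = 122.0588, y* = 0

Perfect substitutes: compare marginal utility per dollar. 3/p_x vs 2/p_y → 0.8824 vs 0.2066.
x gives more utility per dollar, so spend all income on x: x* = I/p_x, y* = 0.
Numerically: x* = 122.0588, y* = 0.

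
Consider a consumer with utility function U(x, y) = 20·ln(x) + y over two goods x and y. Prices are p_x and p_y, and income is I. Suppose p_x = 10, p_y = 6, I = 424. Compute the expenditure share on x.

share on x = 0.283

MU_x = 20/x, MU_y = 1. Tangency: 20/x = p_x/p_y.
So x*(p_x,p_y) = 20·p_y/p_x, independent of income; and y* = (I − 20·p_y)/p_y.
At the given prices: x* = 20·6/10 = 12, and y* = 50.6667.
Expenditure on x: 10·12 = 120; share = 0.283.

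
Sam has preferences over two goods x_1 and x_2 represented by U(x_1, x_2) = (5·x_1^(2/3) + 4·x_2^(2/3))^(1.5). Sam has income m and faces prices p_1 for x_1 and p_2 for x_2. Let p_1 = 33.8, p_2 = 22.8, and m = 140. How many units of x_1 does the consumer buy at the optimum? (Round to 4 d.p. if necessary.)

Numerically x_2/x_1 = 1.668075, so x_1* = 140/(33.8 + 22.8·1.668075) = 1.949.

x_1* = 1.949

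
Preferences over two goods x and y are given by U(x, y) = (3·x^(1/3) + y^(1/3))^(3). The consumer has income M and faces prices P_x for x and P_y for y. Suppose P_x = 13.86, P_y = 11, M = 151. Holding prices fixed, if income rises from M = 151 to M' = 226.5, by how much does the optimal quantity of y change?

MU_x ∝ 3·x^(-2/3), MU_y ∝ y^(-2/3), so MRS = 3·(y/x)^(2/3) = P_x/P_y.
Solve for the ratio: y/x = [(1/3)·P_x/P_y]^(1.5).
Substitute y = (y/x)·x into the budget: x* = M/(P_x + P_y·(y/x)).
Numerically y/x = 0.272191, so x* = 151/(13.86 + 11·0.272191) = 8.9592 and y* = 0.272191·8.9592 = 2.4386.
At M' = 226.5: y* = 3.6579. Change: 3.6579 − 2.4386 = 1.2193.

Δy* = 1.2193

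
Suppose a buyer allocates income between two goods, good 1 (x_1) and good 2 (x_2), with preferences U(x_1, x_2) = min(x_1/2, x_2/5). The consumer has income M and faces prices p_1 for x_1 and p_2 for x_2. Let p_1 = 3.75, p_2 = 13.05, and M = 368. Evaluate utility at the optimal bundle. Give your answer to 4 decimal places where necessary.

V = 5.0584

With perfect complements, no substitution: consume in ratio x_1:x_2 = 2:5.
Budget: p_1·x_1 + p_2·(5/2)·x_1 = M, so (2·p_1 + 5·p_2)·x_1 = 2·M.
Demand: x_1*(p_1,p_2,M) = 2·M/(2·p_1 + 5·p_2), x_2* = 5·M/(2·p_1 + 5·p_2).
Here 2·3.75 + 5·13.05 = 72.75, giving x_1* = 10.1168 and x_2* = 25.2921.
Utility at the optimum: U(10.1168, 25.2921) = 5.0584.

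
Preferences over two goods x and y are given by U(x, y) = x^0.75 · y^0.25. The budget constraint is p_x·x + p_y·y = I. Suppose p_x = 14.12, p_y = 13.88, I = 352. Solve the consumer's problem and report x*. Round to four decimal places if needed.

The MRS is 3·y/x. Set MRS = p_x/p_y.
Rearranging, p_y·y = (1/3)·p_x·x. Substituting into the budget gives p_x·x·(1 + (1/3)) = I.
Demand: x*(p_x,p_y,I) = 0.75·I/p_x and y* = 0.25·I/p_y.
At p_x=14.12, p_y=13.88, I=352: x* = 0.75·352/14.12 = 18.6969.

x* = 18.6969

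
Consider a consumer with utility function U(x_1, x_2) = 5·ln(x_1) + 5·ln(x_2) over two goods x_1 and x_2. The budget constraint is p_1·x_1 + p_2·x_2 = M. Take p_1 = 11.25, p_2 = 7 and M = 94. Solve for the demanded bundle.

x_1* = 4.1778, x_2* = 6.7143

MU_x_1/MU_x_2 = (5·x_2)/(5·x_1); tangency sets this equal to p_1/p_2.
Rearranging, p_2·x_2 = p_1·x_1. Substituting into the budget gives p_1·x_1·(1 + 1) = M.
Demand: x_1*(p_1,p_2,M) = 0.5·M/p_1 and x_2* = 0.5·M/p_2.
At p_1=11.25, p_2=7, M=94: x_1* = 0.5·94/11.25 = 4.1778, x_2* = 6.7143.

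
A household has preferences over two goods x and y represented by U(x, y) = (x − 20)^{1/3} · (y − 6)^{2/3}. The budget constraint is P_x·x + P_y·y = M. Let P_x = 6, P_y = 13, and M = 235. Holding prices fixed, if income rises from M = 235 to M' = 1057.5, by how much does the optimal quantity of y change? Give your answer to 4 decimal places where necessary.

Let x' = x−20, y' = y−6. MRS = (1/2)·y'/x' = P_x/P_y.
After buying the subsistence bundle (20, 6), a share 1/3 of the remaining income goes to x: x* = 20 + 1/3·(M − 20P_x − 6P_y)/P_x.
Discretionary income = 235 − 20·6 − 6·13 = 37; y* = 6 + 2/3·37/13 = 7.8974.
At M' = 1057.5: y* = 50.0769. Change: 50.0769 − 7.8974 = 42.1795.

Δy* = 42.1795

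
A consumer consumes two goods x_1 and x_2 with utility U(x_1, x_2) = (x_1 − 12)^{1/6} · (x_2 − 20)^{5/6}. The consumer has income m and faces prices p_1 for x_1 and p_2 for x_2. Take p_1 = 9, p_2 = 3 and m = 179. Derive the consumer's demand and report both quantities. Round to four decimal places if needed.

MRS = (1/5)·(x_2−20)/(x_1−12). Tangency with p_1/p_2 gives x_2−20 = 5·(p_1/p_2)·(x_1−12).
Substituting into the budget: x_1* = 12 + 1/6·(m − 12·p_1 − 20·p_2)/p_1, and x_2* = 20 + 5/6·(…)/p_2.
Discretionary income = 179 − 12·9 − 20·3 = 11; x_1* = 12 + 1/6·11/9 = 12.2037; x_2* = 20 + 5/6·11/3 = 23.0556.

x_1* = 12.2037, x_2* = 23.0556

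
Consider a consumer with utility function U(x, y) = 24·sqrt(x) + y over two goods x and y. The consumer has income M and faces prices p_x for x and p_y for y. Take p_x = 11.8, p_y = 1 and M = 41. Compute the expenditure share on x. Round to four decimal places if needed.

share on x = 0.2976

Utility is quasi-linear in y; the FOC for x is 12/√x = p_x/p_y.
Thus x* = (12·p_y/p_x)² — independent of M — with the rest of income spent on y.
Plugging in: x* = (12·1/11.8)² = 1.0342, y* = 28.7966.
Expenditure on x: 11.8·1.0342 = 12.2034; share = 0.2976.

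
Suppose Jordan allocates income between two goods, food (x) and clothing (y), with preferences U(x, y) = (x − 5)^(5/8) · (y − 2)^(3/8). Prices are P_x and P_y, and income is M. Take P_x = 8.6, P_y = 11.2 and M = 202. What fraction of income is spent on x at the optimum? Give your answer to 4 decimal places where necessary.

share on x = 0.6355

This is Cobb-Douglas in (x−5, y−2): tangency gives 0.625·P_y·(y−2) = 0.375·P_x·(x−5).
After buying the subsistence bundle (5, 2), a share 0.625 of the remaining income goes to x: x* = 5 + 0.625·(M − 5P_x − 2P_y)/P_x.
Discretionary income = 202 − 5·8.6 − 2·11.2 = 136.6; x* = 5 + 0.625·136.6/8.6 = 14.9273; y* = 2 + 0.375·136.6/11.2 = 6.5737.
Expenditure on x: 8.6·14.9273 = 128.375; share = 0.6355.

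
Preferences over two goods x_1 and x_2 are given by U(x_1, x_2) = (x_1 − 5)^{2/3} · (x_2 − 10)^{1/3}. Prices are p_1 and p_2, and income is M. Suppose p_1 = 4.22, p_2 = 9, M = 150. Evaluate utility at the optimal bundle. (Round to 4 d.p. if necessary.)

This is Cobb-Douglas in (x_1−5, x_2−10): tangency gives 2/3·p_2·(x_2−10) = 1/3·p_1·(x_1−5).
Substituting into the budget: x_1* = 5 + 2/3·(M − 5·p_1 − 10·p_2)/p_1, and x_2* = 10 + 1/3·(…)/p_2.
Discretionary income = 150 − 5·4.22 − 10·9 = 38.9; x_1* = 5 + 2/3·38.9/4.22 = 11.1453; x_2* = 10 + 1/3·38.9/9 = 11.4407.
Utility at the optimum: U(11.1453, 11.4407) = 3.7893.

V = 3.7893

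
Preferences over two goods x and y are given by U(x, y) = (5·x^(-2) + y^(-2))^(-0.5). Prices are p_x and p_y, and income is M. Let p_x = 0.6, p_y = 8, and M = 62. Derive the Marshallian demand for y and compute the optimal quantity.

y* = 5.9427

MRS = MU_x/MU_y = 5·(y/x)^(3). Set equal to p_x/p_y.
Hence y/x = ((1/5)·p_x/p_y)^(1/(3)), i.e. raised to the 1/3 power.
With the ratio pinned down, the budget gives x* = M/(p_x + p_y·(y/x)) and y* = (y/x)·x*.
Numerically y/x = 0.246621, so x* = 62/(0.6 + 8·0.246621) = 24.0967 and y* = 0.246621·24.0967 = 5.9427.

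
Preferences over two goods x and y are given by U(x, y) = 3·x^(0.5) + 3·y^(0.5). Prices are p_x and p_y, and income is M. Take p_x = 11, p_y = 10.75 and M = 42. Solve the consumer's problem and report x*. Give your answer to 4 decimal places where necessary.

MRS = MU_x/MU_y = (y/x)^(0.5). Set equal to p_x/p_y.
Solve for the ratio: y/x = [p_x/p_y]^(2).
With the ratio pinned down, the budget gives x* = M/(p_x + p_y·(y/x)) and y* = (y/x)·x*.
Numerically y/x = 1.047052, so x* = 42/(11 + 10.75·1.047052) = 1.8871.

x* = 1.8871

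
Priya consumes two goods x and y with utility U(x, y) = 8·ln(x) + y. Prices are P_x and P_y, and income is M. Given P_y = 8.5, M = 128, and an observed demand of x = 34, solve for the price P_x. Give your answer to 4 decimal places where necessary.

Set MRS = P_x/P_y: (8/x)/1 = P_x/P_y.
So x*(P_x,P_y) = 8·P_y/P_x, independent of income; and y* = (M − 8·P_y)/P_y.
Set x* = 34 in the demand function and solve for P_x: P_x = 2.

P_x = 2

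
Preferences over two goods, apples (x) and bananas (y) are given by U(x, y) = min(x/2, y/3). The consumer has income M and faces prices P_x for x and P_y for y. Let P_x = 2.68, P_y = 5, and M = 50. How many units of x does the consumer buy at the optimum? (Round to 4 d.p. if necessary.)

x* = 4.9116

Demand: x*(P_x,P_y,M) = 2·M/(2·P_x + 3·P_y), y* = 3·M/(2·P_x + 3·P_y).
Here 2·2.68 + 3·5 = 20.36, giving x* = 4.9116.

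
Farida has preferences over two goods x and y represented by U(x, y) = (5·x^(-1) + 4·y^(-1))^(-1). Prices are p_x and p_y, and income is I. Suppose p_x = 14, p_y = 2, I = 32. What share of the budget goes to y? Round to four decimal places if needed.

MU_x ∝ 5·x^(-2), MU_y ∝ 4·y^(-2), so MRS = (5/4)·(y/x)^(2) = p_x/p_y.
Hence y/x = ((4/5)·p_x/p_y)^(1/(2)), i.e. raised to the 0.5 power.
With the ratio pinned down, the budget gives x* = I/(p_x + p_y·(y/x)) and y* = (y/x)·x*.
Numerically y/x = 2.366432, so x* = 32/(14 + 2·2.366432) = 1.7082 and y* = 2.366432·1.7082 = 4.0424.
Expenditure on y: 2·4.0424 = 8.0848; share = 0.2527.

share on y = 0.2527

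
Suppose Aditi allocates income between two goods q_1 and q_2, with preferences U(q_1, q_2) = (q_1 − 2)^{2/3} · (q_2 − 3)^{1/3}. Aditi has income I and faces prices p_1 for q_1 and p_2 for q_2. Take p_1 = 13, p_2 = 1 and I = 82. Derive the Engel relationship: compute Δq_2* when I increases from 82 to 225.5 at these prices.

This is Cobb-Douglas in (q_1−2, q_2−3): tangency gives 2/3·p_2·(q_2−3) = 1/3·p_1·(q_1−2).
Substituting into the budget: q_1* = 2 + 2/3·(I − 2·p_1 − 3·p_2)/p_1, and q_2* = 3 + 1/3·(…)/p_2.
Discretionary income = 82 − 2·13 − 3·1 = 53; q_2* = 3 + 1/3·53/1 = 20.6667.
At I' = 225.5: q_2* = 68.5. Change: 68.5 − 20.6667 = 47.8333.

Δq_2* = 47.8333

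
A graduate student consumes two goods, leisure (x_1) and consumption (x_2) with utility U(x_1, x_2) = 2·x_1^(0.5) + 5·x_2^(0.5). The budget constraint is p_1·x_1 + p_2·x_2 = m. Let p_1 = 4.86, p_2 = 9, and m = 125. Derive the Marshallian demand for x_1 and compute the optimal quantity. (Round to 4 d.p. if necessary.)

x_1* = 5.8789

MU_x_1 ∝ 2·x_1^(-0.5), MU_x_2 ∝ 5·x_2^(-0.5), so MRS = (2/5)·(x_2/x_1)^(0.5) = p_1/p_2.
Solve for the ratio: x_2/x_1 = [(5/2)·p_1/p_2]^(2).
With the ratio pinned down, the budget gives x_1* = m/(p_1 + p_2·(x_2/x_1)) and x_2* = (x_2/x_1)·x_1*.
Numerically x_2/x_1 = 1.8225, so x_1* = 125/(4.86 + 9·1.8225) = 5.8789.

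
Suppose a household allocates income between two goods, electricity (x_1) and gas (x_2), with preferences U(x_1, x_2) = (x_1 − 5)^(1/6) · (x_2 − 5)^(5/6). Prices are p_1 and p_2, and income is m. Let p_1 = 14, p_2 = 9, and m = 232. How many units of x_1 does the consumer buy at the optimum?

Let x_1' = x_1−5, x_2' = x_2−5. MRS = (1/5)·x_2'/x_1' = p_1/p_2.
After buying the subsistence bundle (5, 5), a share 1/6 of the remaining income goes to x_1: x_1* = 5 + 1/6·(m − 5p_1 − 5p_2)/p_1.
Discretionary income = 232 − 5·14 − 5·9 = 117; x_1* = 5 + 1/6·117/14 = 6.3929.

x_1* = 6.3929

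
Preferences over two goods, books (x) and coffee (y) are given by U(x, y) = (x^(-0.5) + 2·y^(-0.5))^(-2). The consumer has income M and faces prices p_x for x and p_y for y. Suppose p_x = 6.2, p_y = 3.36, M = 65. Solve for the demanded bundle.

MU_x ∝ x^(-1.5), MU_y ∝ 2·y^(-1.5), so MRS = (1/2)·(y/x)^(1.5) = p_x/p_y.
Solve for the ratio: y/x = [2·p_x/p_y]^(2/3).
Substitute y = (y/x)·x into the budget: x* = M/(p_x + p_y·(y/x)).
Numerically y/x = 2.388113, so x* = 65/(6.2 + 3.36·2.388113) = 4.5697 and y* = 2.388113·4.5697 = 10.913.

x* = 4.5697, y* = 10.913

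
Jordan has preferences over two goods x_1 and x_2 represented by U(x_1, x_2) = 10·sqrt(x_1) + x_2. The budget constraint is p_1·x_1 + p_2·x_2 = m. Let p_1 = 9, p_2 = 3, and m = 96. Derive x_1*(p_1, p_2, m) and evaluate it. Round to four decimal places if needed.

Set MRS = p_1/p_2: 5·x_1^(−1/2) = p_1/p_2.
Solve: √x_1 = 5·p_2/p_1, so x_1*(p_1,p_2) = (5·p_2/p_1)², and x_2* = (m − p_1·x_1*)/p_2.
Plugging in: x_1* = (5·3/9)² = 2.7778.

x_1* = 2.7778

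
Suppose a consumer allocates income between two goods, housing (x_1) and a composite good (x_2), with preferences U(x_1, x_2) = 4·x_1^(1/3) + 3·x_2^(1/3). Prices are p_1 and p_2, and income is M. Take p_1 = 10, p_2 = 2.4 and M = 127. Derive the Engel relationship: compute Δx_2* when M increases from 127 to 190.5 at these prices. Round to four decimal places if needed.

Δx_2* = 15.0824

MRS = MU_x_1/MU_x_2 = (4/3)·(x_2/x_1)^(2/3). Set equal to p_1/p_2.
Hence x_2/x_1 = ((3/4)·p_1/p_2)^(1/(2/3)), i.e. raised to the 1.5 power.
Substitute x_2 = (x_2/x_1)·x_1 into the budget: x_1* = M/(p_1 + p_2·(x_2/x_1)).
Numerically x_2/x_1 = 5.524272, so x_1* = 127/(10 + 2.4·5.524272) = 5.4604 and x_2* = 5.524272·5.4604 = 30.1649.
At M' = 190.5: x_2* = 45.2473. Change: 45.2473 − 30.1649 = 15.0824.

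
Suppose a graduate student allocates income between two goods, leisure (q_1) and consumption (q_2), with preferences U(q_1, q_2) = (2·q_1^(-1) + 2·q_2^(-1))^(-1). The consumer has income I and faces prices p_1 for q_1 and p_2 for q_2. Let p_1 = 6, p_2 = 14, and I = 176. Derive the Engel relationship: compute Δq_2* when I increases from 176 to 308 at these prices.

From the CES first-order condition, (q_2/q_1)^(2) = p_1/p_2.
Solve for the ratio: q_2/q_1 = [p_1/p_2]^(0.5).
With the ratio pinned down, the budget gives q_1* = I/(p_1 + p_2·(q_2/q_1)) and q_2* = (q_2/q_1)·q_1*.
Numerically q_2/q_1 = 0.654654, so q_1* = 176/(6 + 14·0.654654) = 11.6056 and q_2* = 0.654654·11.6056 = 7.5976.
At I' = 308: q_2* = 13.2958. Change: 13.2958 − 7.5976 = 5.6982.

Δq_2* = 5.6982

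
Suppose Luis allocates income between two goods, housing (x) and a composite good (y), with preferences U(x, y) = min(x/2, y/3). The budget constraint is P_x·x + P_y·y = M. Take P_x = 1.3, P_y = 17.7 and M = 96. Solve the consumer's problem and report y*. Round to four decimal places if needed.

Leontief preferences: the optimum is at the kink where x/2 = y/3, i.e. y = (3/2)·x.
Budget: P_x·x + P_y·(3/2)·x = M, so (2·P_x + 3·P_y)·x = 2·M.
Demand: x*(P_x,P_y,M) = 2·M/(2·P_x + 3·P_y), y* = 3·M/(2·P_x + 3·P_y).
Here 2·1.3 + 3·17.7 = 55.7, giving y* = 5.1706.

y* = 5.1706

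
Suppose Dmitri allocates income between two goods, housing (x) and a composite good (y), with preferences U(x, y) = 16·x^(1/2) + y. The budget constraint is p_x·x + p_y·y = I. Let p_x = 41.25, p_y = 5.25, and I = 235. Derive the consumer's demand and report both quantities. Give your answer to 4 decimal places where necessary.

Thus x* = (8·p_y/p_x)² — independent of I — with the rest of income spent on y.
Plugging in: x* = (8·5.25/41.25)² = 1.0367, y* = 36.6165.

x* = 1.0367, y* = 36.6165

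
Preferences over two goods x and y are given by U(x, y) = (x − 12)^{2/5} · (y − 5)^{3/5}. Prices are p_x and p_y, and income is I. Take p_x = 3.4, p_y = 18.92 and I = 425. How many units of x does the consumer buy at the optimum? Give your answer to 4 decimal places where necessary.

x* = 46.0706

This is Cobb-Douglas in (x−12, y−5): tangency gives 0.4·p_y·(y−5) = 0.6·p_x·(x−12).
After buying the subsistence bundle (12, 5), a share 0.4 of the remaining income goes to x: x* = 12 + 0.4·(I − 12p_x − 5p_y)/p_x.
Discretionary income = 425 − 12·3.4 − 5·18.92 = 289.6; x* = 12 + 0.4·289.6/3.4 = 46.0706.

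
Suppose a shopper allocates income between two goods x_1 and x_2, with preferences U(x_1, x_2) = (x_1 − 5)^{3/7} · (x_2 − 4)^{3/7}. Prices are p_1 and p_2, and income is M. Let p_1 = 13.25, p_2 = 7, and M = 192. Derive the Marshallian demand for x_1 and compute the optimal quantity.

Discretionary income = 192 − 5·13.25 − 4·7 = 97.75; x_1* = 5 + 0.5·97.75/13.25 = 8.6887.

x_1* = 8.6887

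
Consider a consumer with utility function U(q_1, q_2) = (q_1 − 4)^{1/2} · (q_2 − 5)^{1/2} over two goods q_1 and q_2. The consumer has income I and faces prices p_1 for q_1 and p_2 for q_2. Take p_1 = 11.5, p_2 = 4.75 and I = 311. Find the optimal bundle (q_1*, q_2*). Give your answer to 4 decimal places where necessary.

Let q_1' = q_1−4, q_2' = q_2−5. MRS = q_2'/q_1' = p_1/p_2.
After buying the subsistence bundle (4, 5), a share 0.5 of the remaining income goes to q_1: q_1* = 4 + 0.5·(I − 4p_1 − 5p_2)/p_1.
Discretionary income = 311 − 4·11.5 − 5·4.75 = 241.25; q_1* = 4 + 0.5·241.25/11.5 = 14.4891; q_2* = 5 + 0.5·241.25/4.75 = 30.3947.

q_1* = 14.4891, q_2* = 30.3947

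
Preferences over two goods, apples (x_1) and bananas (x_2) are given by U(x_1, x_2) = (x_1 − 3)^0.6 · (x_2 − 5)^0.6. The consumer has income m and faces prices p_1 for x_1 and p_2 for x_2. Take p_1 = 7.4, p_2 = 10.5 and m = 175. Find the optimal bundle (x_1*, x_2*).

This is Cobb-Douglas in (x_1−3, x_2−5): tangency gives 0.6·p_2·(x_2−5) = 0.6·p_1·(x_1−3).
Substituting into the budget: x_1* = 3 + 0.5·(m − 3·p_1 − 5·p_2)/p_1, and x_2* = 5 + 0.5·(…)/p_2.
Discretionary income = 175 − 3·7.4 − 5·10.5 = 100.3; x_1* = 3 + 0.5·100.3/7.4 = 9.777; x_2* = 5 + 0.5·100.3/10.5 = 9.7762.

x_1* = 9.777, x_2* = 9.7762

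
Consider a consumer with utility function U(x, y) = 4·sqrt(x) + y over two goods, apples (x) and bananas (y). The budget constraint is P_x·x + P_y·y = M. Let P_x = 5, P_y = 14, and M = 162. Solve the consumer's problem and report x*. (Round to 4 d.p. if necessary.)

MU_x = 2/√x, MU_y = 1. Tangency: 2/√x = P_x/P_y.
Solve: √x = 2·P_y/P_x, so x*(P_x,P_y) = (2·P_y/P_x)², and y* = (M − P_x·x*)/P_y.
Plugging in: x* = (2·14/5)² = 31.36.

x* = 31.36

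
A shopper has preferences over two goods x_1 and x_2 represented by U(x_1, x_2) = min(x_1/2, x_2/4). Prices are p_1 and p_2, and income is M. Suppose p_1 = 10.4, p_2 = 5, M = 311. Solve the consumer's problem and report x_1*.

x_1* = 15.2451

With perfect complements, no substitution: consume in ratio x_1:x_2 = 2:4.
Budget: p_1·x_1 + p_2·2·x_1 = M, so (2·p_1 + 4·p_2)·x_1 = 2·M.
Demand: x_1*(p_1,p_2,M) = 2·M/(2·p_1 + 4·p_2), x_2* = 4·M/(2·p_1 + 4·p_2).
Here 2·10.4 + 4·5 = 40.8, giving x_1* = 15.2451.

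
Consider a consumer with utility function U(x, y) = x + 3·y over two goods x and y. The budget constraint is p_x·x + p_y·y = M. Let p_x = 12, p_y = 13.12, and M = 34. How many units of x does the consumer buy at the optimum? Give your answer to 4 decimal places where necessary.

Linear utility — the consumer picks whichever good has higher MU/price: 1/12 = 0.0833 vs 3/13.12 = 0.2287.
y gives more utility per dollar, so spend all income on y: y* = M/p_y, x* = 0.
Numerically: x* = 0, y* = 2.5915.

x* = 0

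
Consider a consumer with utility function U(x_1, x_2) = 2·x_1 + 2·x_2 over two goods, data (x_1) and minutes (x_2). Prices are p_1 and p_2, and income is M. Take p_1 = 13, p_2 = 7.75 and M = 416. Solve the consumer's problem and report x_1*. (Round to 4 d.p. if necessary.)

x_2 gives more utility per dollar, so spend all income on x_2: x_2* = M/p_2, x_1* = 0.
Numerically: x_1* = 0, x_2* = 53.6774.

x_1* = 0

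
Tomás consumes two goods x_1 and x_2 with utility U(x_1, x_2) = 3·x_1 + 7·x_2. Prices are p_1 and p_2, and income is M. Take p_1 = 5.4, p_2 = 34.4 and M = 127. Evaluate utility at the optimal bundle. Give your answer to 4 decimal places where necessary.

Perfect substitutes: compare marginal utility per dollar. 3/p_1 vs 7/p_2 → 0.5556 vs 0.2035.
x_1 gives more utility per dollar, so spend all income on x_1: x_1* = M/p_1, x_2* = 0.
Numerically: x_1* = 23.5185, x_2* = 0.
Utility at the optimum: U(23.5185, 0) = 70.5556.

V = 70.5556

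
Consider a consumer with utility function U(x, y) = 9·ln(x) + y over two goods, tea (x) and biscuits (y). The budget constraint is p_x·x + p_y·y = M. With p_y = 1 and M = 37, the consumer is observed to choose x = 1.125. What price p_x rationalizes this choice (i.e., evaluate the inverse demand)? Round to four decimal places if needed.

p_x = 8

Set MRS = p_x/p_y: (9/x)/1 = p_x/p_y.
So x*(p_x,p_y) = 9·p_y/p_x, independent of income; and y* = (M − 9·p_y)/p_y.
Set x* = 1.125 in the demand function and solve for p_x: p_x = 8.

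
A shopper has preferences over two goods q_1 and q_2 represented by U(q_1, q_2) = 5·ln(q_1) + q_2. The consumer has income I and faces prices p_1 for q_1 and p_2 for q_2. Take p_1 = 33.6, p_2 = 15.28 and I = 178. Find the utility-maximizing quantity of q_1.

q_1* = 2.2738

So q_1*(p_1,p_2) = 5·p_2/p_1, independent of income; and q_2* = (I − 5·p_2)/p_2.
At the given prices: q_1* = 5·15.28/33.6 = 2.2738.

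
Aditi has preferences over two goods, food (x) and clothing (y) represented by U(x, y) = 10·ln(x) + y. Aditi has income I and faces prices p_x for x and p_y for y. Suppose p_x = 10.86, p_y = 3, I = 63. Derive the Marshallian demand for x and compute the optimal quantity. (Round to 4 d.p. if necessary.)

Set MRS = p_x/p_y: (10/x)/1 = p_x/p_y.
So x*(p_x,p_y) = 10·p_y/p_x, independent of income; and y* = (I − 10·p_y)/p_y.
At the given prices: x* = 10·3/10.86 = 2.7624.

x* = 2.7624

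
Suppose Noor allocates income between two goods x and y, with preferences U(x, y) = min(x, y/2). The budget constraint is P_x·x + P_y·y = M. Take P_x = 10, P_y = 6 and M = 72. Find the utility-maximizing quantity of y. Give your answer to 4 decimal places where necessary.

y* = 6.5455

Leontief preferences: the optimum is at the kink where x/1 = y/2, i.e. y = 2·x.
Budget: P_x·x + P_y·2·x = M, so (P_x + 2·P_y)·x = M.
Demand: x*(P_x,P_y,M) = M/(P_x + 2·P_y), y* = 2·M/(P_x + 2·P_y).
Here 10 + 2·6 = 22, giving y* = 6.5455.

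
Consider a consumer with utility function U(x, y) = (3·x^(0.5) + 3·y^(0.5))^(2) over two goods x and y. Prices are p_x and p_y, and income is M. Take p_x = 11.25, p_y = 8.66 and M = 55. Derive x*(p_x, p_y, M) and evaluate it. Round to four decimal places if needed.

MU_x ∝ 3·x^(-0.5), MU_y ∝ 3·y^(-0.5), so MRS = (y/x)^(0.5) = p_x/p_y.
Hence y/x = (p_x/p_y)^(1/(0.5)), i.e. raised to the 2 power.
Substitute y = (y/x)·x into the budget: x* = M/(p_x + p_y·(y/x)).
Numerically y/x = 1.687599, so x* = 55/(11.25 + 8.66·1.687599) = 2.1265.

x* = 2.1265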